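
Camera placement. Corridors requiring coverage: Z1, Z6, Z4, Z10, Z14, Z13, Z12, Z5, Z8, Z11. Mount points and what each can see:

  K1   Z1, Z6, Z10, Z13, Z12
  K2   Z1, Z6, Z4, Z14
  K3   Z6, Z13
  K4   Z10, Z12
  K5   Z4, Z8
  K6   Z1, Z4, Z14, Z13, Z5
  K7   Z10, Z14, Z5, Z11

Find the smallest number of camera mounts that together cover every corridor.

3

K1, K5, K7 together cover {Z1, Z6, Z4, Z10, Z14, Z13, Z12, Z5, Z8, Z11} — every corridor.
No 2 of the 7 camera mounts cover everything (all 21 pairs fall short), so 3 is minimum.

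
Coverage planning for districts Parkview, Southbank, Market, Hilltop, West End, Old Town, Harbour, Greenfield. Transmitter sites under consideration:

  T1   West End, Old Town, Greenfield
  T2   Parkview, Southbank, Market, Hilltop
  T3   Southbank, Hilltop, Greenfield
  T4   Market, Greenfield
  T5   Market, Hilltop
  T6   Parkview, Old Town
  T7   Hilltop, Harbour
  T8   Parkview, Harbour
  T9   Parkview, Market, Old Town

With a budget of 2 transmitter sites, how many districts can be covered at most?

Choosing T1, T2 covers {Parkview, Southbank, Market, Hilltop, West End, Old Town, Greenfield} — 7 districts.
No choice of 2 transmitter sites does better; here Harbour is left uncovered.

7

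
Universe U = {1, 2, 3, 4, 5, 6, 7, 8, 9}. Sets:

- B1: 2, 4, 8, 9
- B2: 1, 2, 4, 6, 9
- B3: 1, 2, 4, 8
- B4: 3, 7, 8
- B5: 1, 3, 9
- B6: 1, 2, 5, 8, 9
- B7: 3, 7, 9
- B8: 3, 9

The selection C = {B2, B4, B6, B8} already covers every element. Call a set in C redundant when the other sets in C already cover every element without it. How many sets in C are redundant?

1

Drop B2: 4, 6 uncovered — not redundant.
Drop B4: 7 uncovered — not redundant.
Drop B6: 5 uncovered — not redundant.
Drop B8: the rest still cover every element — redundant.
1 redundant: B8.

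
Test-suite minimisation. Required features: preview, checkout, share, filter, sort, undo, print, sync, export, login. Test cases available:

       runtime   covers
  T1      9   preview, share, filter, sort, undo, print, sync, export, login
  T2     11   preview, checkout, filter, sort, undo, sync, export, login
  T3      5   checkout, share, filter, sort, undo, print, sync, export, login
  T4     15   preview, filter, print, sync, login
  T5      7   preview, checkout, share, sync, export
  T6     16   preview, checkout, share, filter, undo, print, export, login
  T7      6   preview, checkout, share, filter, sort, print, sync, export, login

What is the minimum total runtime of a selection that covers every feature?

T3, T7 cover every feature at runtime 5 + 6 = 11.
Any cover uses at least 2 test cases; among all covering selections none totals below 11.

11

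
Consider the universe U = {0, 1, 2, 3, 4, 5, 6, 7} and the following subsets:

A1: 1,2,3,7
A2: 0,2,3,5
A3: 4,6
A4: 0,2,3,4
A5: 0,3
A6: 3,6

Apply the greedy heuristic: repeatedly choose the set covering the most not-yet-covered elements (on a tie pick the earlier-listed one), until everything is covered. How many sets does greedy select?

Pick 1: A1 covers 4 new elements (1, 2, 3, 7).
Pick 2: A2 covers 2 new elements (0, 5).
Pick 3: A3 covers 2 new elements (4, 6).
Greedy uses 3 sets.

3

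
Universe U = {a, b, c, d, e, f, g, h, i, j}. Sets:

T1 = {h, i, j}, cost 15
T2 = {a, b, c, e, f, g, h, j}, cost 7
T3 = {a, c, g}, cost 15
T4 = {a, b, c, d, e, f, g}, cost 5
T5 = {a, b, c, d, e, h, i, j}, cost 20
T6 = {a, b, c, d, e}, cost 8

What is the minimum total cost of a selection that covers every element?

T1, T4 cover every element at cost 15 + 5 = 20.
Any cover uses at least 2 sets; among all covering selections none totals below 20.
Greedy by coverage-per-cost would pick T4, T2, T1 for 27 — worse than the optimum 20.

20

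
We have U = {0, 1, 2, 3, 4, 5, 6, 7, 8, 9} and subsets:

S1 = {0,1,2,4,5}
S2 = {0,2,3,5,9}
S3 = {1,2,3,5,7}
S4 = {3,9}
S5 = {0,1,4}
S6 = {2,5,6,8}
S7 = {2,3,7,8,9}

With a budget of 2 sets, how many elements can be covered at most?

Choosing S1, S7 covers {0, 1, 2, 3, 4, 5, 7, 8, 9} — 9 elements.
No choice of 2 sets does better; here 6 is left uncovered.

9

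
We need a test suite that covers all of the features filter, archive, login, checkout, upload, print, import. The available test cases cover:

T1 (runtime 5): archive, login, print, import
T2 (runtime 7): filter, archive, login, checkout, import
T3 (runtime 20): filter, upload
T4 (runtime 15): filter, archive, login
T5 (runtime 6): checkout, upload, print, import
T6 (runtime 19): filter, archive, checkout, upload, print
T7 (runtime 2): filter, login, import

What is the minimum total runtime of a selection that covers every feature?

13

T2, T5 cover every feature at runtime 7 + 6 = 13.
Any cover uses at least 2 test cases; among all covering selections none totals below 13.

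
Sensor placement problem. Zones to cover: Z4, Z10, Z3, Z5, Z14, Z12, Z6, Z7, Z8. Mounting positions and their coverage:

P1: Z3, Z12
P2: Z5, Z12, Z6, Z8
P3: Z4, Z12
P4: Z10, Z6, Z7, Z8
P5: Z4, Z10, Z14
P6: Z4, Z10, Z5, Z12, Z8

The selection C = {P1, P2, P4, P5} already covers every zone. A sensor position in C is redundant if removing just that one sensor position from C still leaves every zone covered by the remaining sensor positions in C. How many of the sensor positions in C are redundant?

Drop P1: Z3 uncovered — not redundant.
Drop P2: Z5 uncovered — not redundant.
Drop P4: Z7 uncovered — not redundant.
Drop P5: Z4, Z14 uncovered — not redundant.
None of the sensor positions in C is redundant.

0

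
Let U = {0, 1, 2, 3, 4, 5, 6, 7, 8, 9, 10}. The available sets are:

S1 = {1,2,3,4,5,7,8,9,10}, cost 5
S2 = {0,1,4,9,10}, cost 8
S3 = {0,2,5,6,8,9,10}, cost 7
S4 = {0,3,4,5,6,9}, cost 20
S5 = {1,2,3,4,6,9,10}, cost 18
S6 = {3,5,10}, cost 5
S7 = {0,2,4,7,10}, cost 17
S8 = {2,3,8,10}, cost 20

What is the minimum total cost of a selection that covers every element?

S1, S3 cover every element at cost 5 + 7 = 12.
Any cover uses at least 2 sets; among all covering selections none totals below 12.

12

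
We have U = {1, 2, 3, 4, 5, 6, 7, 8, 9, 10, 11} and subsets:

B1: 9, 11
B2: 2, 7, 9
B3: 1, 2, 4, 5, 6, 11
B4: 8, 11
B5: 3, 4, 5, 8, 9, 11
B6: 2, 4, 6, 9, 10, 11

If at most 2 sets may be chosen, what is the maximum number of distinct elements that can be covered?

9

Choosing B3, B5 covers {1, 2, 3, 4, 5, 6, 8, 9, 11} — 9 elements.
No choice of 2 sets does better; here 7, 10 are left uncovered.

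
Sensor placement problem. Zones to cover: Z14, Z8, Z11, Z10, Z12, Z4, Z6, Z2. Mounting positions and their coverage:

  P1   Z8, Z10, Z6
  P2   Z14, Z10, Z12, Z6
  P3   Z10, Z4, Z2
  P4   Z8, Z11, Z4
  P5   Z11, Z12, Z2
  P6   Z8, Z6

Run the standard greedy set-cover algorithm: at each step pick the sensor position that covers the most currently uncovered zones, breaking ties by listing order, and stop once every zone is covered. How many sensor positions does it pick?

Pick 1: P2 covers 4 new zones (Z14, Z10, Z12, Z6).
Pick 2: P4 covers 3 new zones (Z8, Z11, Z4).
Pick 3: P3 covers 1 new zones (Z2).
Greedy uses 3 sensor positions.

3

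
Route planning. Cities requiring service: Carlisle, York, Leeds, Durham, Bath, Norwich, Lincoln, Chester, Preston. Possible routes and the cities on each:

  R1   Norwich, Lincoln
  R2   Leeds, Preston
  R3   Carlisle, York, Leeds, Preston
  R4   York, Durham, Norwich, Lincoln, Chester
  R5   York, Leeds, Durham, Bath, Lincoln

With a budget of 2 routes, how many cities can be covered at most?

Choosing R3, R4 covers {Carlisle, York, Leeds, Durham, Norwich, Lincoln, Chester, Preston} — 8 cities.
No choice of 2 routes does better; here Bath is left uncovered.

8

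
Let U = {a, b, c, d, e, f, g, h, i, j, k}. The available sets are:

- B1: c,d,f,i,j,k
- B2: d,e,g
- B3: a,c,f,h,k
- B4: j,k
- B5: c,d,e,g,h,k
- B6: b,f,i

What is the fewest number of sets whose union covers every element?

B1, B2, B3, B6 together cover {a, b, c, d, e, f, g, h, i, j, k} — every element.
No 3 of the 6 sets cover everything (all 20 triples fall short), so 4 is minimum.

4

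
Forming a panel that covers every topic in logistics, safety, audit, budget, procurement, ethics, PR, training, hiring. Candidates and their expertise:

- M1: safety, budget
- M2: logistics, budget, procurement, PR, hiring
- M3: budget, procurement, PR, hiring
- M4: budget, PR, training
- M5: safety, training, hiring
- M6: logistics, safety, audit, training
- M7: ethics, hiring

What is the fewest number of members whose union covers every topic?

M2, M6, M7 together cover {logistics, safety, audit, budget, procurement, ethics, PR, training, hiring} — every topic.
No 2 of the 7 members cover everything (all 21 pairs fall short), so 3 is minimum.

3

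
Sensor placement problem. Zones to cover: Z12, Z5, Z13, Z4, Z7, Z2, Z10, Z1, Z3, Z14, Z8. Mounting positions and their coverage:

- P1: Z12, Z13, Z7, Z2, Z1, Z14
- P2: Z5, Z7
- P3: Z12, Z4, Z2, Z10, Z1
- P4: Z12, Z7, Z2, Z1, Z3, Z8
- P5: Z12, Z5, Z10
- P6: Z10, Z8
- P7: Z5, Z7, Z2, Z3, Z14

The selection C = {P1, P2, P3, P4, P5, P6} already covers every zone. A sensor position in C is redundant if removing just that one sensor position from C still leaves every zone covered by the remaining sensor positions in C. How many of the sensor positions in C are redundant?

Drop P1: Z13, Z14 uncovered — not redundant.
Drop P2: the rest still cover every zone — redundant.
Drop P3: Z4 uncovered — not redundant.
Drop P4: Z3 uncovered — not redundant.
Drop P5: the rest still cover every zone — redundant.
Drop P6: the rest still cover every zone — redundant.
3 redundant: P2, P5, P6.

3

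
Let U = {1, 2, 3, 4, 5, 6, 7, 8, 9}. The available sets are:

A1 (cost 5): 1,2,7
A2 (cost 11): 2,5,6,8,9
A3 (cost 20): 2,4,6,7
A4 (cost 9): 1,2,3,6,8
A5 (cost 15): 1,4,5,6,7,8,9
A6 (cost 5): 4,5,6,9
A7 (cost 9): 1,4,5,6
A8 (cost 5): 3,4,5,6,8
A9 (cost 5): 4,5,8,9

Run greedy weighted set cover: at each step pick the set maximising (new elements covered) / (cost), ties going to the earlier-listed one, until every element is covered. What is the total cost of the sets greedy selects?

15

Pick 1: A8 adds 5 new (3, 4, 5, 6, 8) at cost 5 (ratio 5/5).
Pick 2: A1 adds 3 new (1, 2, 7) at cost 5 (ratio 3/5).
Pick 3: A6 adds 1 new (9) at cost 5 (ratio 1/5).
Greedy total cost: 5 + 5 + 5 = 15.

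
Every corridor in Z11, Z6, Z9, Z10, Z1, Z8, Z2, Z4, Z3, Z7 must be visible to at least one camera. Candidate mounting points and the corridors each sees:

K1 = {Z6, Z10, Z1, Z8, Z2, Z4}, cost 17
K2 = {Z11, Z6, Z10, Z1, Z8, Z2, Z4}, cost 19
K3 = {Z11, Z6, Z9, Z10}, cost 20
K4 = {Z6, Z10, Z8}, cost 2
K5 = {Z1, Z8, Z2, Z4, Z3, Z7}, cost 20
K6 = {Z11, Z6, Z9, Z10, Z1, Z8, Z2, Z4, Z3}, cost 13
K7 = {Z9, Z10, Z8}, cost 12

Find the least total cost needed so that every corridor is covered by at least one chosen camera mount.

K5, K6 cover every corridor at cost 20 + 13 = 33.
Any cover uses at least 2 camera mounts; among all covering selections none totals below 33.
Greedy by coverage-per-cost would pick K4, K6, K5 for 35 — worse than the optimum 33.

33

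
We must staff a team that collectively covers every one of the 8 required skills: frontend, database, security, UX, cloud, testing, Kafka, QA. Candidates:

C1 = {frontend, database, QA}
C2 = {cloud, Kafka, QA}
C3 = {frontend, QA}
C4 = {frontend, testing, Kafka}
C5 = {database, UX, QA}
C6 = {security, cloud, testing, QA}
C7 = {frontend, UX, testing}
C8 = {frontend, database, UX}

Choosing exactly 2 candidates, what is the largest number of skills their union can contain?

Choosing C6, C8 covers {frontend, database, security, UX, cloud, testing, QA} — 7 skills.
No choice of 2 candidates does better; here Kafka is left uncovered.

7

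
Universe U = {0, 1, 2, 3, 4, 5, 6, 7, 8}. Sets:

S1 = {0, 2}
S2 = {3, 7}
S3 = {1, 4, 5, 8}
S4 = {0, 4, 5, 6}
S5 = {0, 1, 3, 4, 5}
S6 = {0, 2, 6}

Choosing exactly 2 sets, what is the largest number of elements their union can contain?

Choosing S3, S6 covers {0, 1, 2, 4, 5, 6, 8} — 7 elements.
No choice of 2 sets does better; here 3, 7 are left uncovered.

7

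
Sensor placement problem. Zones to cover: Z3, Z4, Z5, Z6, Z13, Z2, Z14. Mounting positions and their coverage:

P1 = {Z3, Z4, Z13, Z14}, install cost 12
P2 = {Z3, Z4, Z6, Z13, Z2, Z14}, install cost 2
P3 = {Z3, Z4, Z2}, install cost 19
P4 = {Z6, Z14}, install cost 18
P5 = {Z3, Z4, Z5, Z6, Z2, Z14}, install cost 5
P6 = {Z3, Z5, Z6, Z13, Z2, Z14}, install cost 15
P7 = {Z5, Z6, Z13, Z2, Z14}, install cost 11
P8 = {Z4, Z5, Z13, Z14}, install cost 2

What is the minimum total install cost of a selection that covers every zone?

P2, P8 cover every zone at install cost 2 + 2 = 4.
Any cover uses at least 2 sensor positions; among all covering selections none totals below 4.

4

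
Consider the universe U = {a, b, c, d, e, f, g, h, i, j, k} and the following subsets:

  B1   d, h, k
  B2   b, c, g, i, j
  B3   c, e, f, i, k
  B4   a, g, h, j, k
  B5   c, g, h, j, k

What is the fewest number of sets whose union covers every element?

4

B1, B2, B3, B4 together cover {a, b, c, d, e, f, g, h, i, j, k} — every element.
No 3 of the 5 sets cover everything (all 10 triples fall short), so 4 is minimum.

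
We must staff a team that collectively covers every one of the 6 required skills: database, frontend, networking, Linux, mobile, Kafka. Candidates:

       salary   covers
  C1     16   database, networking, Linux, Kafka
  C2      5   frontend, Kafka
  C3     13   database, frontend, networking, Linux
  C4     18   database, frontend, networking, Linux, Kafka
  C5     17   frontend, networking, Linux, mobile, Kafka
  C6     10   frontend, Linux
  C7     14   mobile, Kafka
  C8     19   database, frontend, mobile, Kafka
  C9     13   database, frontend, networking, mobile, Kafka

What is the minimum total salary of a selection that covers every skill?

23

C6, C9 cover every skill at salary 10 + 13 = 23.
Any cover uses at least 2 candidates; among all covering selections none totals below 23.
Greedy by coverage-per-salary would pick C2, C3, C9 for 31 — worse than the optimum 23.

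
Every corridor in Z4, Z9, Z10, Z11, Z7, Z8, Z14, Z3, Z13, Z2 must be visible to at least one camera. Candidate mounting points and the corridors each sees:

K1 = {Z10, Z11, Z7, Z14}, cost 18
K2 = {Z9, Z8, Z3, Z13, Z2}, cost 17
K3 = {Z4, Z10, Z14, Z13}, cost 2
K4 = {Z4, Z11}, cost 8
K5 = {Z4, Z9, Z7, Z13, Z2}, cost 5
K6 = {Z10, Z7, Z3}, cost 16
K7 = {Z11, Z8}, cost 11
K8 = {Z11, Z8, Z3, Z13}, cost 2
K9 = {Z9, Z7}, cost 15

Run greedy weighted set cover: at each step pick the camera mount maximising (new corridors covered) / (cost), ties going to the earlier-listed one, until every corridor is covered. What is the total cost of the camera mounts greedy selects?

9

Pick 1: K3 adds 4 new (Z4, Z10, Z14, Z13) at cost 2 (ratio 4/2).
Pick 2: K8 adds 3 new (Z11, Z8, Z3) at cost 2 (ratio 3/2).
Pick 3: K5 adds 3 new (Z9, Z7, Z2) at cost 5 (ratio 3/5).
Greedy total cost: 2 + 2 + 5 = 9.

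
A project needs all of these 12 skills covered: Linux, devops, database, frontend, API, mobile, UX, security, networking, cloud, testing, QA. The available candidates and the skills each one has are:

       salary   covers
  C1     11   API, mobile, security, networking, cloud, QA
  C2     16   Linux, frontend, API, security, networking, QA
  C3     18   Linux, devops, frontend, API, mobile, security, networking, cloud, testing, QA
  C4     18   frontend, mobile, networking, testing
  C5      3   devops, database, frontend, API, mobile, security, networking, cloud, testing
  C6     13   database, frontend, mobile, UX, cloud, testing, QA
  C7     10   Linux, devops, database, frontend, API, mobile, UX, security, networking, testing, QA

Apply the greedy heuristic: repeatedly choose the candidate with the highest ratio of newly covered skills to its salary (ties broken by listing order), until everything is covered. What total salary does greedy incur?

Pick 1: C5 adds 9 new (devops, database, frontend, API, mobile, security, networking, cloud, testing) at salary 3 (ratio 9/3).
Pick 2: C7 adds 3 new (Linux, UX, QA) at salary 10 (ratio 3/10).
Greedy total salary: 3 + 10 = 13.

13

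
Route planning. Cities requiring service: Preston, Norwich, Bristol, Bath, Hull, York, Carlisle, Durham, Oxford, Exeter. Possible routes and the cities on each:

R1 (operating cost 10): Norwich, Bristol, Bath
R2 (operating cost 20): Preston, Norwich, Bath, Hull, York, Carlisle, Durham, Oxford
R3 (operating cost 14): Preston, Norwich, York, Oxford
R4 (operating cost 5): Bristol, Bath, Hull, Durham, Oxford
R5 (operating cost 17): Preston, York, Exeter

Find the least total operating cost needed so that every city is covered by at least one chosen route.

42

R2, R4, R5 cover every city at operating cost 20 + 5 + 17 = 42.
Any cover uses at least 3 routes; among all covering selections none totals below 42.
Greedy by coverage-per-operating cost would pick R4, R3, R5, R2 for 56 — worse than the optimum 42.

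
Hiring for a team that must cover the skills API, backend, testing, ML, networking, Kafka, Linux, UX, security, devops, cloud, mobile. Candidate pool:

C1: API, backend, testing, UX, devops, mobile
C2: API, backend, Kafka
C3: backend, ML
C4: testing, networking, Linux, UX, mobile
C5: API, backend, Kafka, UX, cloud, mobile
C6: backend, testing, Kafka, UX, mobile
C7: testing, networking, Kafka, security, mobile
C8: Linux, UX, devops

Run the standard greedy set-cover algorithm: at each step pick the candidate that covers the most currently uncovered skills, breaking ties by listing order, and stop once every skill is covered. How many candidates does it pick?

5

Pick 1: C1 covers 6 new skills (API, backend, testing, UX, devops, mobile).
Pick 2: C7 covers 3 new skills (networking, Kafka, security).
Pick 3: C3 covers 1 new skills (ML).
Pick 4: C4 covers 1 new skills (Linux).
Pick 5: C5 covers 1 new skills (cloud).
Greedy uses 5 candidates. (The true minimum is 4.)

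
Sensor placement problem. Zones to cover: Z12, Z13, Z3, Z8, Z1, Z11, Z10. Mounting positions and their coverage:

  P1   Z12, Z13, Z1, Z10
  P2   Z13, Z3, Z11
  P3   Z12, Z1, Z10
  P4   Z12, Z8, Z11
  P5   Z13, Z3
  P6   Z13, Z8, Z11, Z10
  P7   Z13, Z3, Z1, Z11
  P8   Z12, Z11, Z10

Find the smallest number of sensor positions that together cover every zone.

3

P1, P2, P4 together cover {Z12, Z13, Z3, Z8, Z1, Z11, Z10} — every zone.
No 2 of the 8 sensor positions cover everything (all 28 pairs fall short), so 3 is minimum.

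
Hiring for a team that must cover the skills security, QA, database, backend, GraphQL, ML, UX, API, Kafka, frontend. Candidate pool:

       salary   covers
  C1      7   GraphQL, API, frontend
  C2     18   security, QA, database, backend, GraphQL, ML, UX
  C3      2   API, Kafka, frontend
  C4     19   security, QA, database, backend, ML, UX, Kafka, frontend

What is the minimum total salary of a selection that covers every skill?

20

C2, C3 cover every skill at salary 18 + 2 = 20.
Any cover uses at least 2 candidates; among all covering selections none totals below 20.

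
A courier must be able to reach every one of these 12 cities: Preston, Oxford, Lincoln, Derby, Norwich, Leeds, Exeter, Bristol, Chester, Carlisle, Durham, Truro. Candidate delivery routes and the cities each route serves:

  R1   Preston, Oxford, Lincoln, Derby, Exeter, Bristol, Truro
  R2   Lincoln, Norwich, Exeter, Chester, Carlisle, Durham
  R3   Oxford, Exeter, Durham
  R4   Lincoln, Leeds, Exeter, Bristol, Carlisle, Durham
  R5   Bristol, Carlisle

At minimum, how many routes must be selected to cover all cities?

3

R1, R2, R4 together cover {Preston, Oxford, Lincoln, Derby, Norwich, Leeds, Exeter, Bristol, Chester, Carlisle, Durham, Truro} — every city.
No 2 of the 5 routes cover everything (all 10 pairs fall short), so 3 is minimum.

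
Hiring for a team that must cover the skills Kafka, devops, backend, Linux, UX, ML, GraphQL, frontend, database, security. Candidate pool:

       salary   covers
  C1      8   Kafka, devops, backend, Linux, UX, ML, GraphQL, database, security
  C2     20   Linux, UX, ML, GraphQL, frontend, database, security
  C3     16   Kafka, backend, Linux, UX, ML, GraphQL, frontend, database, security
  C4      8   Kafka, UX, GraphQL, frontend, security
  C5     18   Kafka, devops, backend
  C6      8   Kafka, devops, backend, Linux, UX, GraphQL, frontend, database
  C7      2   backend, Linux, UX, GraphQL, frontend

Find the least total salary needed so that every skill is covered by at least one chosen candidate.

10

C1, C7 cover every skill at salary 8 + 2 = 10.
Any cover uses at least 2 candidates; among all covering selections none totals below 10.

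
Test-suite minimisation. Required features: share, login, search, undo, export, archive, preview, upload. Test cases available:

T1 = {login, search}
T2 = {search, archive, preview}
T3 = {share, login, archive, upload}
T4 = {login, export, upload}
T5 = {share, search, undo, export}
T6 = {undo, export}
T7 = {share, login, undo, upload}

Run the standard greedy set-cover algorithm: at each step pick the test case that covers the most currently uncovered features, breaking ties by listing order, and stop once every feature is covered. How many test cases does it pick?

3

Pick 1: T3 covers 4 new features (share, login, archive, upload).
Pick 2: T5 covers 3 new features (search, undo, export).
Pick 3: T2 covers 1 new features (preview).
Greedy uses 3 test cases.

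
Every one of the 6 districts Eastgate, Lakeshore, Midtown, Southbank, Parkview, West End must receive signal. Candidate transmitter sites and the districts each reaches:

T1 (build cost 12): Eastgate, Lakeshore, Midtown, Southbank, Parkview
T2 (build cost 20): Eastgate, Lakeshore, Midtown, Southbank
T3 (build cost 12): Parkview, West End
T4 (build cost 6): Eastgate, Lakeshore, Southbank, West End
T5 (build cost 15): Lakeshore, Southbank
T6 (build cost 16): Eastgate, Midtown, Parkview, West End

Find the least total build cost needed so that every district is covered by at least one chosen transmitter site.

18

T1, T4 cover every district at build cost 12 + 6 = 18.
Any cover uses at least 2 transmitter sites; among all covering selections none totals below 18.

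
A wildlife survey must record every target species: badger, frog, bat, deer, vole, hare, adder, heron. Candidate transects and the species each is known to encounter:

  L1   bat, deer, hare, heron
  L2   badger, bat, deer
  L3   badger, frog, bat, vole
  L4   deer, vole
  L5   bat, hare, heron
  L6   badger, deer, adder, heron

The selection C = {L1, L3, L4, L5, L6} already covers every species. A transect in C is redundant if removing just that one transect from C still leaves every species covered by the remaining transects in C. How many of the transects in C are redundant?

3

Drop L1: the rest still cover every species — redundant.
Drop L3: frog uncovered — not redundant.
Drop L4: the rest still cover every species — redundant.
Drop L5: the rest still cover every species — redundant.
Drop L6: adder uncovered — not redundant.
3 redundant: L1, L4, L5.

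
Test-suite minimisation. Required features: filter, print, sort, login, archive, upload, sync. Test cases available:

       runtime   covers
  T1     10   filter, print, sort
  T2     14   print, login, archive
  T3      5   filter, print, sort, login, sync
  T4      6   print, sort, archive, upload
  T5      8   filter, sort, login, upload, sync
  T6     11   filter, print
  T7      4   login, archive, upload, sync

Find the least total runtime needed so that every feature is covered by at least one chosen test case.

9

T3, T7 cover every feature at runtime 5 + 4 = 9.
Any cover uses at least 2 test cases; among all covering selections none totals below 9.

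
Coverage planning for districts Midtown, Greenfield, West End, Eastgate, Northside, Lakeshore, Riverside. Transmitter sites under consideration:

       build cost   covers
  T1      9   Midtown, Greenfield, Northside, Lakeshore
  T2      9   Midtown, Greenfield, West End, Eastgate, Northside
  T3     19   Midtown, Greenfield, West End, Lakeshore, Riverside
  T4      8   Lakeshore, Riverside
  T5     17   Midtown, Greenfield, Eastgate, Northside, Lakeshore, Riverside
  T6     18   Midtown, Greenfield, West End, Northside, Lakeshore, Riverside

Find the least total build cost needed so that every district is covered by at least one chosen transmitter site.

T2, T4 cover every district at build cost 9 + 8 = 17.
Any cover uses at least 2 transmitter sites; among all covering selections none totals below 17.

17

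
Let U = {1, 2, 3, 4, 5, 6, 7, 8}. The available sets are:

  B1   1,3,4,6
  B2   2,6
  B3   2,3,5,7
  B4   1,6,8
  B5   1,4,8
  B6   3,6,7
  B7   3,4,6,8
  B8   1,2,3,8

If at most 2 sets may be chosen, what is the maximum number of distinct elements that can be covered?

7

Choosing B1, B3 covers {1, 2, 3, 4, 5, 6, 7} — 7 elements.
No choice of 2 sets does better; here 8 is left uncovered.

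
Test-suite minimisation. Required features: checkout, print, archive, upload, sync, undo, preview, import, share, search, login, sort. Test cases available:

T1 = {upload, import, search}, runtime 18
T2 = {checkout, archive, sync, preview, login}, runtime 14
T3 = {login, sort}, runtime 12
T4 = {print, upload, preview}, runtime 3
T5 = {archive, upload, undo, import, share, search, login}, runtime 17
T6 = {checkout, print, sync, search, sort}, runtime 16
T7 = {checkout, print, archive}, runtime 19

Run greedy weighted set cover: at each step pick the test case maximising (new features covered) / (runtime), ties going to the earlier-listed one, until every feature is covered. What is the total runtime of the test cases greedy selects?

Pick 1: T4 adds 3 new (print, upload, preview) at runtime 3 (ratio 3/3).
Pick 2: T5 adds 6 new (archive, undo, import, share, search, login) at runtime 17 (ratio 6/17).
Pick 3: T6 adds 3 new (checkout, sync, sort) at runtime 16 (ratio 3/16).
Greedy total runtime: 3 + 17 + 16 = 36.

36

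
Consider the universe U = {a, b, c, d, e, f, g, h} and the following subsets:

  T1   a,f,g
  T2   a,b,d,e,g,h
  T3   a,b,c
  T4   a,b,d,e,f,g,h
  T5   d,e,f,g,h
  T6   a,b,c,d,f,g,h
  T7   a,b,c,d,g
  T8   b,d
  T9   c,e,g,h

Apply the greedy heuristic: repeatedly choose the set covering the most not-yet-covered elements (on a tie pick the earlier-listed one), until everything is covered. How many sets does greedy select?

Pick 1: T4 covers 7 new elements (a, b, d, e, f, g, h).
Pick 2: T3 covers 1 new elements (c).
Greedy uses 2 sets.

2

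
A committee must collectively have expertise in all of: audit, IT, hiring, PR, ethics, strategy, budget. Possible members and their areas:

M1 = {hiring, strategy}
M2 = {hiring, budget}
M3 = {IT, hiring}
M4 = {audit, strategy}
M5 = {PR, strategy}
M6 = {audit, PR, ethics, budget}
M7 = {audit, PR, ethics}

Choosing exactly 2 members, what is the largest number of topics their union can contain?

Choosing M1, M6 covers {audit, hiring, PR, ethics, strategy, budget} — 6 topics.
No choice of 2 members does better; here IT is left uncovered.

6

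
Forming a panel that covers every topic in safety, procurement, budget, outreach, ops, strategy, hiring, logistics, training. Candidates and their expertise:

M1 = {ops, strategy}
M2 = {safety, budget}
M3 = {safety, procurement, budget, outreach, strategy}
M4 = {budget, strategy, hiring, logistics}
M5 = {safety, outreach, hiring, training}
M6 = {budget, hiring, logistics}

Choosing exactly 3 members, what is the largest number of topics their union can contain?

8

Choosing M1, M3, M4 covers {safety, procurement, budget, outreach, ops, strategy, hiring, logistics} — 8 topics.
No choice of 3 members does better; here training is left uncovered.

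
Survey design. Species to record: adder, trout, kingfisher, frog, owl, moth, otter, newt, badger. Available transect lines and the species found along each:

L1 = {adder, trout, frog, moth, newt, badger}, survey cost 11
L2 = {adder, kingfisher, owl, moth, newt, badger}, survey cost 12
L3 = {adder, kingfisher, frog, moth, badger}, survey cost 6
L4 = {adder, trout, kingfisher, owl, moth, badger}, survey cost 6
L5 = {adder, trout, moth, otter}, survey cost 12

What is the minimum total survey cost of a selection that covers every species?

29

L1, L4, L5 cover every species at survey cost 11 + 6 + 12 = 29.
Any cover uses at least 3 transects; among all covering selections none totals below 29.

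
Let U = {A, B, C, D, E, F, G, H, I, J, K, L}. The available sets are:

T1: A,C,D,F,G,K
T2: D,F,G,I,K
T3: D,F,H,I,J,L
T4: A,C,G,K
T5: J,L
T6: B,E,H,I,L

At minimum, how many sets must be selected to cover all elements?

3

T1, T3, T6 together cover {A, B, C, D, E, F, G, H, I, J, K, L} — every element.
No 2 of the 6 sets cover everything (all 15 pairs fall short), so 3 is minimum.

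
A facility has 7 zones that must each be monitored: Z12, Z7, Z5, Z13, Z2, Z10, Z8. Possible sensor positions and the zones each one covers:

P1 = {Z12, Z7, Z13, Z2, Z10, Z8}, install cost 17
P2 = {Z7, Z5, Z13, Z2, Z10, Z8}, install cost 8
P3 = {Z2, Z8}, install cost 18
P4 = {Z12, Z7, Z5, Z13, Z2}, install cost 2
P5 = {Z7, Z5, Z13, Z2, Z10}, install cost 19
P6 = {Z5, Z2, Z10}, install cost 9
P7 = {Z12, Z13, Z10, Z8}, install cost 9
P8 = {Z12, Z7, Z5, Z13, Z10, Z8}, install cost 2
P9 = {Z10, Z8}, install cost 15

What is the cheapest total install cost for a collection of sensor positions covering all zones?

4

P4, P8 cover every zone at install cost 2 + 2 = 4.
Any cover uses at least 2 sensor positions; among all covering selections none totals below 4.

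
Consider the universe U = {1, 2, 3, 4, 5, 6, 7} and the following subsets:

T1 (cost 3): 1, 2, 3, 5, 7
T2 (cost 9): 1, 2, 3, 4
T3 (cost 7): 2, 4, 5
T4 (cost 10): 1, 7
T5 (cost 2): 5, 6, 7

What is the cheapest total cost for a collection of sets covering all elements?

T2, T5 cover every element at cost 9 + 2 = 11.
Any cover uses at least 2 sets; among all covering selections none totals below 11.

11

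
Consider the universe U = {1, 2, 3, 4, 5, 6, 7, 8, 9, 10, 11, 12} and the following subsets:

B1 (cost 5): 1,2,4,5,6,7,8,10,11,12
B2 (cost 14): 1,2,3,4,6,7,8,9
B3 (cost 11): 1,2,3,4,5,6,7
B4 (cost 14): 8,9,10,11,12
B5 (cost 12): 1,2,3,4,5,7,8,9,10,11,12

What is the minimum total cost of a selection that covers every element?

B1, B5 cover every element at cost 5 + 12 = 17.
Any cover uses at least 2 sets; among all covering selections none totals below 17.

17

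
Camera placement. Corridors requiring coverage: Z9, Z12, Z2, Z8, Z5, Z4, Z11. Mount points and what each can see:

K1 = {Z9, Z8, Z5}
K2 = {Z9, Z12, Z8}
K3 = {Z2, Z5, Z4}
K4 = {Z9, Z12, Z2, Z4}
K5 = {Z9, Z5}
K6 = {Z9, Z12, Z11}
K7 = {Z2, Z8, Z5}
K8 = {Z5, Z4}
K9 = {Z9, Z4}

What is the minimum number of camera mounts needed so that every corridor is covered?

K1, K3, K6 together cover {Z9, Z12, Z2, Z8, Z5, Z4, Z11} — every corridor.
No 2 of the 9 camera mounts cover everything (all 36 pairs fall short), so 3 is minimum.

3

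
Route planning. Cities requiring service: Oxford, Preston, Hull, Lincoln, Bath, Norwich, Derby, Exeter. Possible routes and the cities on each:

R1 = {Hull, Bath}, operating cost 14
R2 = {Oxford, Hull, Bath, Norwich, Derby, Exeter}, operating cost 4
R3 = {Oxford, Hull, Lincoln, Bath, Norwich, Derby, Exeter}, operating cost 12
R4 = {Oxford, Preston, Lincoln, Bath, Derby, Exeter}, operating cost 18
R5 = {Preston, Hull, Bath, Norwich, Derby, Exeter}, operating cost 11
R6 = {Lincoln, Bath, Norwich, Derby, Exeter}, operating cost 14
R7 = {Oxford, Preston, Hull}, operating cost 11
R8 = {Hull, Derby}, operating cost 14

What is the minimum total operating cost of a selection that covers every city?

R2, R4 cover every city at operating cost 4 + 18 = 22.
Any cover uses at least 2 routes; among all covering selections none totals below 22.

22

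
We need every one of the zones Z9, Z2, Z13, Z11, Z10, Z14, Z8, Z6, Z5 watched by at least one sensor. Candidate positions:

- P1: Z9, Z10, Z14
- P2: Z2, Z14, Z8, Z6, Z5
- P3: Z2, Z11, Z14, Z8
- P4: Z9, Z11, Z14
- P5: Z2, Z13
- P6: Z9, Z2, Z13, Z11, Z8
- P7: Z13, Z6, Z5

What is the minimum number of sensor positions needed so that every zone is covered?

P1, P2, P6 together cover {Z9, Z2, Z13, Z11, Z10, Z14, Z8, Z6, Z5} — every zone.
No 2 of the 7 sensor positions cover everything (all 21 pairs fall short), so 3 is minimum.

3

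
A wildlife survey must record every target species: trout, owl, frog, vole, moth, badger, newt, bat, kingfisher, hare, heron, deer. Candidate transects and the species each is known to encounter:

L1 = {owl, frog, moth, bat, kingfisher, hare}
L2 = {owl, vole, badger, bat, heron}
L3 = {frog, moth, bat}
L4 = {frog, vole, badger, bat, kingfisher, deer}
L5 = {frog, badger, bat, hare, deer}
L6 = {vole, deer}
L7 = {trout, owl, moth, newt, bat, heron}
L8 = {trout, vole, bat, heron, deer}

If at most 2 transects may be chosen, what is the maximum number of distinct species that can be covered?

11

Choosing L4, L7 covers {trout, owl, frog, vole, moth, badger, newt, bat, kingfisher, heron, deer} — 11 species.
No choice of 2 transects does better; here hare is left uncovered.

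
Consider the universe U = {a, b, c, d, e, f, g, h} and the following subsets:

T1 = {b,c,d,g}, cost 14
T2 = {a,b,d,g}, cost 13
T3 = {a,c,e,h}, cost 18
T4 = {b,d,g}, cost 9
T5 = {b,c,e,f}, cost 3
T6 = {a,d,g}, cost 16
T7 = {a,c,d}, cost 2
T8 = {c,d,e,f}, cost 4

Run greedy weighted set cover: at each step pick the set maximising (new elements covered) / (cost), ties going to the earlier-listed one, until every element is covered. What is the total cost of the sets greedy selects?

Pick 1: T7 adds 3 new (a, c, d) at cost 2 (ratio 3/2).
Pick 2: T5 adds 3 new (b, e, f) at cost 3 (ratio 3/3).
Pick 3: T4 adds 1 new (g) at cost 9 (ratio 1/9).
Pick 4: T3 adds 1 new (h) at cost 18 (ratio 1/18).
Greedy total cost: 2 + 3 + 9 + 18 = 32. (The true optimum is 30, so greedy overshoots here.)

32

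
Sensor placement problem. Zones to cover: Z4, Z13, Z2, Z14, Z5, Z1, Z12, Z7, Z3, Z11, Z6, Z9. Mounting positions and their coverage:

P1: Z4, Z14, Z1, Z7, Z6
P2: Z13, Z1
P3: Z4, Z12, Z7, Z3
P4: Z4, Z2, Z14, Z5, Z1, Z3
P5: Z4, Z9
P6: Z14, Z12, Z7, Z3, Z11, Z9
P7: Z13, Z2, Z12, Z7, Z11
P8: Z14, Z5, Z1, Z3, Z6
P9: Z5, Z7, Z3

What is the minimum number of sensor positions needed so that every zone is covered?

3

P5, P7, P8 together cover {Z4, Z13, Z2, Z14, Z5, Z1, Z12, Z7, Z3, Z11, Z6, Z9} — every zone.
No 2 of the 9 sensor positions cover everything (all 36 pairs fall short), so 3 is minimum.
Greedy (largest uncovered first) would take P4, P6, P1, P2 — 4 sensor positions — but 3 suffice.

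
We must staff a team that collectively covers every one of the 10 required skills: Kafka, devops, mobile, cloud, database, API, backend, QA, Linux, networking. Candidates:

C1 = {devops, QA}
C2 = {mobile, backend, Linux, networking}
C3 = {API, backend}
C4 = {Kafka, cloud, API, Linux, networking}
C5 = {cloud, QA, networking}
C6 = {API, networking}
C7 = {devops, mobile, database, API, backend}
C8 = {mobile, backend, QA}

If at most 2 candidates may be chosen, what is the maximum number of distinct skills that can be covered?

9

Choosing C4, C7 covers {Kafka, devops, mobile, cloud, database, API, backend, Linux, networking} — 9 skills.
No choice of 2 candidates does better; here QA is left uncovered.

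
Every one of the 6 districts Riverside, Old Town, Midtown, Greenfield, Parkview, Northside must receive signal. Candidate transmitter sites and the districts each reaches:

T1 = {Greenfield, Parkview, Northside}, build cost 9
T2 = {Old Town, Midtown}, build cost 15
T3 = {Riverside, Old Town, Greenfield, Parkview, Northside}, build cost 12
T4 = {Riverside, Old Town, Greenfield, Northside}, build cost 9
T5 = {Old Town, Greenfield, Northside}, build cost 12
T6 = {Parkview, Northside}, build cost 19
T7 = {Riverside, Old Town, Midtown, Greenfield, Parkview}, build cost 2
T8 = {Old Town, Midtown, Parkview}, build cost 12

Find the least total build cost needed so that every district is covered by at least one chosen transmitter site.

T1, T7 cover every district at build cost 9 + 2 = 11.
Any cover uses at least 2 transmitter sites; among all covering selections none totals below 11.

11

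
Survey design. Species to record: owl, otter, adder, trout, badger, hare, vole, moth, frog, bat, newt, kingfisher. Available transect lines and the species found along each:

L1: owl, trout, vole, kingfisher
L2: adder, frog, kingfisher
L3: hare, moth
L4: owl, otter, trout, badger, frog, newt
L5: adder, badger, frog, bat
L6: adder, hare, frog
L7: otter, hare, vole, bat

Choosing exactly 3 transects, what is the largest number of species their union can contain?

11

Choosing L2, L4, L7 covers {owl, otter, adder, trout, badger, hare, vole, frog, bat, newt, kingfisher} — 11 species.
No choice of 3 transects does better; here moth is left uncovered.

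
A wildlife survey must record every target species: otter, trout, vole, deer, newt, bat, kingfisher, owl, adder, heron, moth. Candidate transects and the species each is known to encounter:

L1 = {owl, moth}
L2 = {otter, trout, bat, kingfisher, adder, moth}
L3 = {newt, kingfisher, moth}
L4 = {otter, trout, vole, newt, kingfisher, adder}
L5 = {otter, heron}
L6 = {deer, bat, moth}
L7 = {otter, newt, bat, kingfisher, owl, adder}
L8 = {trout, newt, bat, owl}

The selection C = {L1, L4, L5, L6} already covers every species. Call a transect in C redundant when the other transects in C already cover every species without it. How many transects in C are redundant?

Drop L1: owl uncovered — not redundant.
Drop L4: trout, vole, newt, kingfisher, … uncovered — not redundant.
Drop L5: heron uncovered — not redundant.
Drop L6: deer, bat uncovered — not redundant.
None of the transects in C is redundant.

0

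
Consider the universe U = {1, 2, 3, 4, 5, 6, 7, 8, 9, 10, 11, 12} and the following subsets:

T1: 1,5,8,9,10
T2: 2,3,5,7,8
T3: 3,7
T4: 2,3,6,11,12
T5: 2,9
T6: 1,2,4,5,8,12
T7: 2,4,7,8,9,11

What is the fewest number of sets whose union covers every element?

3

T1, T4, T7 together cover {1, 2, 3, 4, 5, 6, 7, 8, 9, 10, 11, 12} — every element.
No 2 of the 7 sets cover everything (all 21 pairs fall short), so 3 is minimum.
Greedy (largest uncovered first) would take T6, T4, T1, T2 — 4 sets — but 3 suffice.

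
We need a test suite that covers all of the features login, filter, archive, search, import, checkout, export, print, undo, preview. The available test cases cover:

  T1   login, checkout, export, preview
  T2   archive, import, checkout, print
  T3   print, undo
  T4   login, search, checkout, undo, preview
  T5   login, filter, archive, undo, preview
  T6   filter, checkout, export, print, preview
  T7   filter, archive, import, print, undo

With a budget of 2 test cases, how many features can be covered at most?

9

Choosing T1, T7 covers {login, filter, archive, import, checkout, export, print, undo, preview} — 9 features.
No choice of 2 test cases does better; here search is left uncovered.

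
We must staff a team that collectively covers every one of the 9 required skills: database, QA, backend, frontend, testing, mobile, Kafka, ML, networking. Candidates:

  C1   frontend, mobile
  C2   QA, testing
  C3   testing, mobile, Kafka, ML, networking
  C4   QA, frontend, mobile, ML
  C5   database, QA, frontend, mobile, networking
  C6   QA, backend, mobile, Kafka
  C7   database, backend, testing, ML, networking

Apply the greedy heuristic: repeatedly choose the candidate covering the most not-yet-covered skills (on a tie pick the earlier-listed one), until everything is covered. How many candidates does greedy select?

3

Pick 1: C3 covers 5 new skills (testing, mobile, Kafka, ML, networking).
Pick 2: C5 covers 3 new skills (database, QA, frontend).
Pick 3: C6 covers 1 new skills (backend).
Greedy uses 3 candidates.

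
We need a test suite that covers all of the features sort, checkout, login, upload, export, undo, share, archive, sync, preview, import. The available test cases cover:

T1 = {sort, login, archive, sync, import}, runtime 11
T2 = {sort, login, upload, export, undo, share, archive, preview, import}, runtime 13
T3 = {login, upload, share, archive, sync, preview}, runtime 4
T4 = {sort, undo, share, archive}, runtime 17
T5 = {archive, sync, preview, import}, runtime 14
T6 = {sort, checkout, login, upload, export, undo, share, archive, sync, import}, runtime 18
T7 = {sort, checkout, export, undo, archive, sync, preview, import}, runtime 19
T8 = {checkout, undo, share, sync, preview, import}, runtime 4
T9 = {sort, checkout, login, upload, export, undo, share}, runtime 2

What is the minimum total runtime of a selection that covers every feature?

10

T3, T8, T9 cover every feature at runtime 4 + 4 + 2 = 10.
Any cover uses at least 2 test cases; among all covering selections none totals below 10.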